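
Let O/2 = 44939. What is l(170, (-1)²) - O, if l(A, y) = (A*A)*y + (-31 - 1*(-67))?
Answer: -60942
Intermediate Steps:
O = 89878 (O = 2*44939 = 89878)
l(A, y) = 36 + y*A² (l(A, y) = A²*y + (-31 + 67) = y*A² + 36 = 36 + y*A²)
l(170, (-1)²) - O = (36 + (-1)²*170²) - 1*89878 = (36 + 1*28900) - 89878 = (36 + 28900) - 89878 = 28936 - 89878 = -60942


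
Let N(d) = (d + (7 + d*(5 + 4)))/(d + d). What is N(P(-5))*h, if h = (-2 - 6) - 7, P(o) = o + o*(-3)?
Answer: -321/4 ≈ -80.250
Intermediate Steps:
P(o) = -2*o (P(o) = o - 3*o = -2*o)
N(d) = (7 + 10*d)/(2*d) (N(d) = (d + (7 + d*9))/((2*d)) = (d + (7 + 9*d))*(1/(2*d)) = (7 + 10*d)*(1/(2*d)) = (7 + 10*d)/(2*d))
h = -15 (h = -8 - 7 = -15)
N(P(-5))*h = (5 + 7/(2*((-2*(-5)))))*(-15) = (5 + (7/2)/10)*(-15) = (5 + (7/2)*(1/10))*(-15) = (5 + 7/20)*(-15) = (107/20)*(-15) = -321/4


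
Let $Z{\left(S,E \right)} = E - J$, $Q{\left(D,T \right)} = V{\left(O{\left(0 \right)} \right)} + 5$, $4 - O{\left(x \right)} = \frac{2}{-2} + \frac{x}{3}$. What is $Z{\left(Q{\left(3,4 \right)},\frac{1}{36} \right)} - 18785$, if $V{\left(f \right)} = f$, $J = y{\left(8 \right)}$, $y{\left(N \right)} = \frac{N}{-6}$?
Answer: $- \frac{676211}{36} \approx -18784.0$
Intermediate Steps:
$y{\left(N \right)} = - \frac{N}{6}$ ($y{\left(N \right)} = N \left(- \frac{1}{6}\right) = - \frac{N}{6}$)
$O{\left(x \right)} = 5 - \frac{x}{3}$ ($O{\left(x \right)} = 4 - \left(\frac{2}{-2} + \frac{x}{3}\right) = 4 - \left(2 \left(- \frac{1}{2}\right) + x \frac{1}{3}\right) = 4 - \left(-1 + \frac{x}{3}\right) = 5 - \frac{x}{3}$)
$J = - \frac{4}{3}$ ($J = \left(- \frac{1}{6}\right) 8 = - \frac{4}{3} \approx -1.3333$)
$Q{\left(D,T \right)} = 10$ ($Q{\left(D,T \right)} = \left(5 - 0\right) + 5 = \left(5 + 0\right) + 5 = 5 + 5 = 10$)
$Z{\left(S,E \right)} = \frac{4}{3} + E$ ($Z{\left(S,E \right)} = E - - \frac{4}{3} = E + \frac{4}{3} = \frac{4}{3} + E$)
$Z{\left(Q{\left(3,4 \right)},\frac{1}{36} \right)} - 18785 = \left(\frac{4}{3} + \frac{1}{36}\right) - 18785 = \frac{49}{36} - 18785 = - \frac{676211}{36}$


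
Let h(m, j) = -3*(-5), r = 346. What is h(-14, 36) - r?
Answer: -331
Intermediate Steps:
h(m, j) = 15
h(-14, 36) - r = 15 - 1*346 = 15 - 346 = -331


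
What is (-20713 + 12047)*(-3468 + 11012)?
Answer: -65376304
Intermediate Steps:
(-20713 + 12047)*(-3468 + 11012) = -8666*7544 = -65376304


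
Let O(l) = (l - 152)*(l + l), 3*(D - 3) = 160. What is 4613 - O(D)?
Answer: 138523/9 ≈ 15391.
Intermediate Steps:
D = 169/3 (D = 3 + (⅓)*160 = 3 + 160/3 = 169/3 ≈ 56.333)
O(l) = 2*l*(-152 + l) (O(l) = (-152 + l)*(2*l) = 2*l*(-152 + l))
4613 - O(D) = 4613 - 2*169*(-152 + 169/3)/3 = 4613 - 2*169*(-287)/(3*3) = 4613 - 1*(-97006/9) = 4613 + 97006/9 = 138523/9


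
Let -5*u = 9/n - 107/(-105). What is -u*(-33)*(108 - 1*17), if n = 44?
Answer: -73489/100 ≈ -734.89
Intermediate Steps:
u = -5653/23100 (u = -(9/44 - 107/(-105))/5 = -(9*(1/44) - 107*(-1/105))/5 = -(9/44 + 107/105)/5 = -⅕*5653/4620 = -5653/23100 ≈ -0.24472)
-u*(-33)*(108 - 1*17) = -(-5653/23100*(-33))*(108 - 1*17) = -5653*(108 - 17)/700 = -5653*91/700 = -1*73489/100 = -73489/100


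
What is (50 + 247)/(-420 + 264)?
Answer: -99/52 ≈ -1.9038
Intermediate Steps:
(50 + 247)/(-420 + 264) = 297/(-156) = 297*(-1/156) = -99/52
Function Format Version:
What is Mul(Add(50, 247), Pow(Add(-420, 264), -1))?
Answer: Rational(-99, 52) ≈ -1.9038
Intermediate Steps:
Mul(Add(50, 247), Pow(Add(-420, 264), -1)) = Mul(297, Pow(-156, -1)) = Mul(297, Rational(-1, 156)) = Rational(-99, 52)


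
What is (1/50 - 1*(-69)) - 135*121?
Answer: -813299/50 ≈ -16266.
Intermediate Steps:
(1/50 - 1*(-69)) - 135*121 = (1/50 + 69) - 16335 = 3451/50 - 16335 = -813299/50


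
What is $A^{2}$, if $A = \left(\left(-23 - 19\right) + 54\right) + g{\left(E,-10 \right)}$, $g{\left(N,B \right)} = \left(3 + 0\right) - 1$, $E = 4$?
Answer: $196$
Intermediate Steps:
$g{\left(N,B \right)} = 2$ ($g{\left(N,B \right)} = 3 - 1 = 2$)
$A = 14$ ($A = \left(\left(-23 - 19\right) + 54\right) + 2 = \left(-42 + 54\right) + 2 = 12 + 2 = 14$)
$A^{2} = 14^{2} = 196$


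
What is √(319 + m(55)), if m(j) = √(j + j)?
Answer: √(319 + √110) ≈ 18.152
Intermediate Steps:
m(j) = √2*√j (m(j) = √(2*j) = √2*√j)
√(319 + m(55)) = √(319 + √2*√55) = √(319 + √110)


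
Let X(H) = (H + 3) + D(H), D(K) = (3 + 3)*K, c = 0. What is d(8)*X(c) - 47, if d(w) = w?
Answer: -23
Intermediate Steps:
D(K) = 6*K
X(H) = 3 + 7*H (X(H) = (H + 3) + 6*H = (3 + H) + 6*H = 3 + 7*H)
d(8)*X(c) - 47 = 8*(3 + 7*0) - 47 = 8*(3 + 0) - 47 = 8*3 - 47 = 24 - 47 = -23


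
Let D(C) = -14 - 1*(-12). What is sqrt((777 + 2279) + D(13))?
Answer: sqrt(3054) ≈ 55.263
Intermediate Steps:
D(C) = -2 (D(C) = -14 + 12 = -2)
sqrt((777 + 2279) + D(13)) = sqrt((777 + 2279) - 2) = sqrt(3056 - 2) = sqrt(3054)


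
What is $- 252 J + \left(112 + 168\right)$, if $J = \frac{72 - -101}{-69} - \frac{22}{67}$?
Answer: $\frac{1532636}{1541} \approx 994.57$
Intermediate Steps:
$J = - \frac{13109}{4623}$ ($J = \left(72 + 101\right) \left(- \frac{1}{69}\right) - \frac{22}{67} = 173 \left(- \frac{1}{69}\right) - \frac{22}{67} = - \frac{173}{69} - \frac{22}{67} = - \frac{13109}{4623} \approx -2.8356$)
$- 252 J + \left(112 + 168\right) = \left(-252\right) \left(- \frac{13109}{4623}\right) + \left(112 + 168\right) = \frac{1101156}{1541} + 280 = \frac{1532636}{1541}$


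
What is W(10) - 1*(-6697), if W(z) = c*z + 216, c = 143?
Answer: 8343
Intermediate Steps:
W(z) = 216 + 143*z (W(z) = 143*z + 216 = 216 + 143*z)
W(10) - 1*(-6697) = (216 + 143*10) - 1*(-6697) = (216 + 1430) + 6697 = 1646 + 6697 = 8343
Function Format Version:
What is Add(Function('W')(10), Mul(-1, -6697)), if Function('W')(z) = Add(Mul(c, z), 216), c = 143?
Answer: 8343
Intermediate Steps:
Function('W')(z) = Add(216, Mul(143, z)) (Function('W')(z) = Add(Mul(143, z), 216) = Add(216, Mul(143, z)))
Add(Function('W')(10), Mul(-1, -6697)) = Add(Add(216, Mul(143, 10)), Mul(-1, -6697)) = Add(Add(216, 1430), 6697) = Add(1646, 6697) = 8343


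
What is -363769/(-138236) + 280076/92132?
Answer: 2579691123/454855684 ≈ 5.6714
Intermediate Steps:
-363769/(-138236) + 280076/92132 = -363769*(-1/138236) + 280076*(1/92132) = 51967/19748 + 70019/23033 = 2579691123/454855684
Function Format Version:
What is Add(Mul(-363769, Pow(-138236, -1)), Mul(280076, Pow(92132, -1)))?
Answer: Rational(2579691123, 454855684) ≈ 5.6714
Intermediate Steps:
Add(Mul(-363769, Pow(-138236, -1)), Mul(280076, Pow(92132, -1))) = Add(Mul(-363769, Rational(-1, 138236)), Mul(280076, Rational(1, 92132))) = Add(Rational(51967, 19748), Rational(70019, 23033)) = Rational(2579691123, 454855684)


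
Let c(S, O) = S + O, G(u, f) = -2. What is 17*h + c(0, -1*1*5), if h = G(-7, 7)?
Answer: -39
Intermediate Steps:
h = -2
c(S, O) = O + S
17*h + c(0, -1*1*5) = 17*(-2) + (-1*1*5 + 0) = -34 + (-1*5 + 0) = -34 + (-5 + 0) = -34 - 5 = -39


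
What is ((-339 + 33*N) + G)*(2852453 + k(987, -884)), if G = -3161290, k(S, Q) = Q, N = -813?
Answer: -9092107990602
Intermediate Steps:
((-339 + 33*N) + G)*(2852453 + k(987, -884)) = ((-339 + 33*(-813)) - 3161290)*(2852453 - 884) = ((-339 - 26829) - 3161290)*2851569 = (-27168 - 3161290)*2851569 = -3188458*2851569 = -9092107990602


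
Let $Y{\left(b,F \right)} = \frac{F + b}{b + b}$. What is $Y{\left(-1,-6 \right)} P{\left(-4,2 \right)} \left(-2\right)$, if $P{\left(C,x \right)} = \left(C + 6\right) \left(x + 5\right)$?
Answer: $-98$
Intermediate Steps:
$Y{\left(b,F \right)} = \frac{F + b}{2 b}$
$P{\left(C,x \right)} = \left(5 + x\right) \left(6 + C\right)$ ($P{\left(C,x \right)} = \left(6 + C\right) \left(5 + x\right) = \left(5 + x\right) \left(6 + C\right)$)
$Y{\left(-1,-6 \right)} P{\left(-4,2 \right)} \left(-2\right) = \frac{-6 - 1}{2 \left(-1\right)} \left(30 + 5 \left(-4\right) + 6 \cdot 2 - 8\right) \left(-2\right) = \frac{1}{2} \left(-1\right) \left(-7\right) \left(30 - 20 + 12 - 8\right) \left(-2\right) = \frac{7}{2} \cdot 14 \left(-2\right) = 49 \left(-2\right) = -98$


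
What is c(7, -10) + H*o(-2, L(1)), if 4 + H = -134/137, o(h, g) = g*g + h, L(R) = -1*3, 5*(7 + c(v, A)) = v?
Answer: -27706/685 ≈ -40.447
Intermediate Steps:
c(v, A) = -7 + v/5
L(R) = -3
o(h, g) = h + g**2 (o(h, g) = g**2 + h = h + g**2)
H = -682/137 (H = -4 - 134/137 = -682/137 ≈ -4.9781)
c(7, -10) + H*o(-2, L(1)) = (-7 + (1/5)*7) - 682*(-2 + (-3)**2)/137 = (-7 + 7/5) - 682*(-2 + 9)/137 = -28/5 - 682/137*7 = -28/5 - 4774/137 = -27706/685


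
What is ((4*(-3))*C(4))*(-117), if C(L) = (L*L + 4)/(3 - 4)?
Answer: -28080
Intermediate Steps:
C(L) = -4 - L**2 (C(L) = (L**2 + 4)/(-1) = (4 + L**2)*(-1) = -4 - L**2)
((4*(-3))*C(4))*(-117) = ((4*(-3))*(-4 - 1*4**2))*(-117) = -12*(-4 - 1*16)*(-117) = -12*(-4 - 16)*(-117) = -12*(-20)*(-117) = 240*(-117) = -28080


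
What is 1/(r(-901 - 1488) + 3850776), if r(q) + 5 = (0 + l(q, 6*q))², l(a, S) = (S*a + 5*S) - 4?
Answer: 1/1167742810602275 ≈ 8.5635e-16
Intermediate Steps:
l(a, S) = -4 + 5*S + S*a (l(a, S) = (5*S + S*a) - 4 = -4 + 5*S + S*a)
r(q) = -5 + (-4 + 6*q² + 30*q)² (r(q) = -5 + (0 + (-4 + 5*(6*q) + (6*q)*q))² = -5 + (0 + (-4 + 30*q + 6*q²))² = -5 + (0 + (-4 + 6*q² + 30*q))² = -5 + (-4 + 6*q² + 30*q)²)
1/(r(-901 - 1488) + 3850776) = 1/((-5 + 4*(-2 + 3*(-901 - 1488)² + 15*(-901 - 1488))²) + 3850776) = 1/((-5 + 4*(-2 + 3*(-2389)² + 15*(-2389))²) + 3850776) = 1/((-5 + 4*(-2 + 3*5707321 - 35835)²) + 3850776) = 1/((-5 + 4*(-2 + 17121963 - 35835)²) + 3850776) = 1/((-5 + 4*17086126²) + 3850776) = 1/((-5 + 4*291935701687876) + 3850776) = 1/((-5 + 1167742806751504) + 3850776) = 1/(1167742806751499 + 3850776) = 1/1167742810602275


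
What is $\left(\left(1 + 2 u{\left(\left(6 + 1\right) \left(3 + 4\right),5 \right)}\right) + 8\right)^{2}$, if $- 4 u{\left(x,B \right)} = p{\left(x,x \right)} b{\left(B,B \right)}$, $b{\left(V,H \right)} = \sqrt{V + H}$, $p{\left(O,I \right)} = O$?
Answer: $\frac{12167}{2} - 441 \sqrt{10} \approx 4688.9$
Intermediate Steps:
$b{\left(V,H \right)} = \sqrt{H + V}$
$u{\left(x,B \right)} = - \frac{x \sqrt{2} \sqrt{B}}{4}$ ($u{\left(x,B \right)} = - \frac{x \sqrt{B + B}}{4} = - \frac{x \sqrt{2 B}}{4} = - \frac{x \sqrt{2} \sqrt{B}}{4}$)
$\left(\left(1 + 2 u{\left(\left(6 + 1\right) \left(3 + 4\right),5 \right)}\right) + 8\right)^{2} = \left(\left(1 + 2 \left(- \frac{\left(6 + 1\right) \left(3 + 4\right) \sqrt{2} \sqrt{5}}{4}\right)\right) + 8\right)^{2} = \left(\left(1 + 2 \left(- \frac{7 \cdot 7 \sqrt{2} \sqrt{5}}{4}\right)\right) + 8\right)^{2} = \left(\left(1 + 2 \left(\left(- \frac{1}{4}\right) 49 \sqrt{2} \sqrt{5}\right)\right) + 8\right)^{2} = \left(\left(1 + 2 \left(- \frac{49 \sqrt{10}}{4}\right)\right) + 8\right)^{2} = \left(\left(1 - \frac{49 \sqrt{10}}{2}\right) + 8\right)^{2} = \left(9 - \frac{49 \sqrt{10}}{2}\right)^{2}$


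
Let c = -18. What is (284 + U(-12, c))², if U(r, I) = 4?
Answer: 82944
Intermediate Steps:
(284 + U(-12, c))² = (284 + 4)² = 288² = 82944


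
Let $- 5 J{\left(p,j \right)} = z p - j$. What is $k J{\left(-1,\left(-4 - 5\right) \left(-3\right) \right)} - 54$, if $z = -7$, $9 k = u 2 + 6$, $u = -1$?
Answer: $- \frac{470}{9} \approx -52.222$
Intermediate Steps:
$k = \frac{4}{9}$ ($k = \frac{\left(-1\right) 2 + 6}{9} = \frac{-2 + 6}{9} = \frac{1}{9} \cdot 4 = \frac{4}{9} \approx 0.44444$)
$J{\left(p,j \right)} = \frac{j}{5} + \frac{7 p}{5}$ ($J{\left(p,j \right)} = - \frac{- 7 p - j}{5} = - \frac{- j - 7 p}{5} = \frac{j}{5} + \frac{7 p}{5}$)
$k J{\left(-1,\left(-4 - 5\right) \left(-3\right) \right)} - 54 = \frac{4 \left(\frac{\left(-4 - 5\right) \left(-3\right)}{5} + \frac{7}{5} \left(-1\right)\right)}{9} - 54 = \frac{4 \left(\frac{\left(-9\right) \left(-3\right)}{5} - \frac{7}{5}\right)}{9} - 54 = \frac{4 \left(\frac{1}{5} \cdot 27 - \frac{7}{5}\right)}{9} - 54 = \frac{4 \left(\frac{27}{5} - \frac{7}{5}\right)}{9} - 54 = \frac{4}{9} \cdot 4 - 54 = \frac{16}{9} - 54 = - \frac{470}{9}$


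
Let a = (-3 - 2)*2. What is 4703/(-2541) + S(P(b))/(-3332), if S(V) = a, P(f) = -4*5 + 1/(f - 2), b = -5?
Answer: -1117499/604758 ≈ -1.8478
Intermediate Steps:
a = -10 (a = -5*2 = -10)
P(f) = -20 + 1/(-2 + f)
S(V) = -10
4703/(-2541) + S(P(b))/(-3332) = 4703/(-2541) - 10/(-3332) = 4703*(-1/2541) - 10*(-1/3332) = -4703/2541 + 5/1666 = -1117499/604758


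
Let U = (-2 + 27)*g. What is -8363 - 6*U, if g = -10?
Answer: -6863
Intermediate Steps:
U = -250 (U = (-2 + 27)*(-10) = 25*(-10) = -250)
-8363 - 6*U = -8363 - 6*(-250) = -8363 - 1*(-1500) = -8363 + 1500 = -6863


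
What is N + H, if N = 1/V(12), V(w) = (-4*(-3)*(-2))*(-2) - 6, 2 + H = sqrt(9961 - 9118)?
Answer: -83/42 + sqrt(843) ≈ 27.058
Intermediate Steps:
H = -2 + sqrt(843) (H = -2 + sqrt(9961 - 9118) = -2 + sqrt(843) ≈ 27.034)
V(w) = 42 (V(w) = (12*(-2))*(-2) - 6 = -24*(-2) - 6 = 48 - 6 = 42)
N = 1/42 ≈ 0.023810
N + H = 1/42 + (-2 + sqrt(843)) = -83/42 + sqrt(843)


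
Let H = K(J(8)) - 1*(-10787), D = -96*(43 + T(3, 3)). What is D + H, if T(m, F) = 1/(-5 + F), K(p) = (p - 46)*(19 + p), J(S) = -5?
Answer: 5993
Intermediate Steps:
K(p) = (-46 + p)*(19 + p)
D = -4080 (D = -96*(43 + 1/(-5 + 3)) = -96*(43 + 1/(-2)) = -96*(43 - ½) = -96*85/2 = -4080)
H = 10073 (H = (-874 + (-5)² - 27*(-5)) - 1*(-10787) = (-874 + 25 + 135) + 10787 = -714 + 10787 = 10073)
D + H = -4080 + 10073 = 5993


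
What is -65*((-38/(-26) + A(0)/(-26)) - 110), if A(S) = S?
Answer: 7055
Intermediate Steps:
-65*((-38/(-26) + A(0)/(-26)) - 110) = -65*((-38/(-26) + 0/(-26)) - 110) = -65*((-38*(-1/26) + 0*(-1/26)) - 110) = -65*((19/13 + 0) - 110) = -65*(19/13 - 110) = -65*(-1411/13) = 7055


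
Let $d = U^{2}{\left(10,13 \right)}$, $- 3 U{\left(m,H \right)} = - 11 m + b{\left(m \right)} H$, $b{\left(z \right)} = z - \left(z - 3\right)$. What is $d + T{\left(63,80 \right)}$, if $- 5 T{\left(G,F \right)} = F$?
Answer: $\frac{4897}{9} \approx 544.11$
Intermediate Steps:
$T{\left(G,F \right)} = - \frac{F}{5}$
$b{\left(z \right)} = 3$ ($b{\left(z \right)} = z - \left(z - 3\right) = z - \left(-3 + z\right) = 3$)
$U{\left(m,H \right)} = - H + \frac{11 m}{3}$ ($U{\left(m,H \right)} = - \frac{- 11 m + 3 H}{3} = - H + \frac{11 m}{3}$)
$d = \frac{5041}{9}$ ($d = \left(\left(-1\right) 13 + \frac{11}{3} \cdot 10\right)^{2} = \left(-13 + \frac{110}{3}\right)^{2} = \left(\frac{71}{3}\right)^{2} = \frac{5041}{9} \approx 560.11$)
$d + T{\left(63,80 \right)} = \frac{5041}{9} - 16 = \frac{4897}{9}$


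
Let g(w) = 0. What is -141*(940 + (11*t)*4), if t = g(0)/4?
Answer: -132540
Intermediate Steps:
t = 0 (t = 0/4 = 0*(¼) = 0)
-141*(940 + (11*t)*4) = -141*(940 + (11*0)*4) = -141*(940 + 0*4) = -141*(940 + 0) = -141*940 = -132540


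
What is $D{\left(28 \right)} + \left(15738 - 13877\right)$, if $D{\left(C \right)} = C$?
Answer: $1889$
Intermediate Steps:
$D{\left(28 \right)} + \left(15738 - 13877\right) = 28 + \left(15738 - 13877\right) = 28 + 1861 = 1889$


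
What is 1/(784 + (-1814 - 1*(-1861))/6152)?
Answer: 6152/4823215 ≈ 0.0012755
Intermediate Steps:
1/(784 + (-1814 - 1*(-1861))/6152) = 1/(784 + (-1814 + 1861)*(1/6152)) = 1/(784 + 47*(1/6152)) = 1/(784 + 47/6152) = 1/(4823215/6152) = 6152/4823215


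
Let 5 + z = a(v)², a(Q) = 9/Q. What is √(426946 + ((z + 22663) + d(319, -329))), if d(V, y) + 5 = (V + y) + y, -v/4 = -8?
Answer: √460042321/32 ≈ 670.27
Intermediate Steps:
v = 32 (v = -4*(-8) = 32)
d(V, y) = -5 + V + 2*y (d(V, y) = -5 + ((V + y) + y) = -5 + (V + 2*y) = -5 + V + 2*y)
z = -5039/1024 (z = -5 + (9/32)² = -5 + 81/1024 = -5039/1024 ≈ -4.9209)
√(426946 + ((z + 22663) + d(319, -329))) = √(426946 + ((-5039/1024 + 22663) + (-5 + 319 + 2*(-329)))) = √(426946 + (23201873/1024 + (-5 + 319 - 658))) = √(426946 + (23201873/1024 - 344)) = √(426946 + 22849617/1024) = √(460042321/1024) = √460042321/32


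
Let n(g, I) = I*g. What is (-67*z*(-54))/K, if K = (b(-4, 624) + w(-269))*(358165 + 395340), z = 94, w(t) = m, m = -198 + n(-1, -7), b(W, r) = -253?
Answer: -28341/27879685 ≈ -0.0010165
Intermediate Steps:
m = -191 (m = -198 - 7*(-1) = -198 + 7 = -191)
w(t) = -191
K = -334556220 (K = (-253 - 191)*(358165 + 395340) = -444*753505 = -334556220)
(-67*z*(-54))/K = (-67*94*(-54))/(-334556220) = -6298*(-54)*(-1/334556220) = 340092*(-1/334556220) = -28341/27879685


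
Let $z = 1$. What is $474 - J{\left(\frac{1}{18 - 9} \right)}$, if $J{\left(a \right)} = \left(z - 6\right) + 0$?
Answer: $479$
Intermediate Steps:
$J{\left(a \right)} = -5$ ($J{\left(a \right)} = \left(1 - 6\right) + 0 = -5 + 0 = -5$)
$474 - J{\left(\frac{1}{18 - 9} \right)} = 474 - -5 = 474 + 5 = 479$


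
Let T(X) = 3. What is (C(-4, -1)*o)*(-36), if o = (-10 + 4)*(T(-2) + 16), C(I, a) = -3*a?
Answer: 12312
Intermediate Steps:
o = -114 (o = (-10 + 4)*(3 + 16) = -6*19 = -114)
(C(-4, -1)*o)*(-36) = (-3*(-1)*(-114))*(-36) = (3*(-114))*(-36) = -342*(-36) = 12312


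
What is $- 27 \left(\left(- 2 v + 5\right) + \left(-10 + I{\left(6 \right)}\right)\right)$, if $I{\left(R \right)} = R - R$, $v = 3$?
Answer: $297$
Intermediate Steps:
$I{\left(R \right)} = 0$
$- 27 \left(\left(- 2 v + 5\right) + \left(-10 + I{\left(6 \right)}\right)\right) = - 27 \left(\left(\left(-2\right) 3 + 5\right) + \left(-10 + 0\right)\right) = - 27 \left(\left(-6 + 5\right) - 10\right) = - 27 \left(-1 - 10\right) = \left(-27\right) \left(-11\right) = 297$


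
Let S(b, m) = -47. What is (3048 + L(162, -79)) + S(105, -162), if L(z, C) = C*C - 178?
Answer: 9064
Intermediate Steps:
L(z, C) = -178 + C² (L(z, C) = C² - 178 = -178 + C²)
(3048 + L(162, -79)) + S(105, -162) = (3048 + (-178 + (-79)²)) - 47 = (3048 + (-178 + 6241)) - 47 = (3048 + 6063) - 47 = 9111 - 47 = 9064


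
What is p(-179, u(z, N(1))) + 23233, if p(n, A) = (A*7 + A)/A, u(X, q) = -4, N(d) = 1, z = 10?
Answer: 23241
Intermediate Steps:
p(n, A) = 8 (p(n, A) = (7*A + A)/A = (8*A)/A = 8)
p(-179, u(z, N(1))) + 23233 = 8 + 23233 = 23241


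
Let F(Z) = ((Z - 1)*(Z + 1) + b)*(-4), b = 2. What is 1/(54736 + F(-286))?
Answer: -1/272452 ≈ -3.6704e-6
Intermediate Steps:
F(Z) = -8 - 4*(1 + Z)*(-1 + Z) (F(Z) = ((Z - 1)*(Z + 1) + 2)*(-4) = ((-1 + Z)*(1 + Z) + 2)*(-4) = ((1 + Z)*(-1 + Z) + 2)*(-4) = (2 + (1 + Z)*(-1 + Z))*(-4) = -8 - 4*(1 + Z)*(-1 + Z))
1/(54736 + F(-286)) = 1/(54736 + (-4 - 4*(-286)²)) = 1/(54736 + (-4 - 4*81796)) = 1/(54736 + (-4 - 327184)) = 1/(54736 - 327188) = 1/(-272452) = -1/272452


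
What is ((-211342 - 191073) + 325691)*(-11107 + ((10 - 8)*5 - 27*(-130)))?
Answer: 582104988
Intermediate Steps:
((-211342 - 191073) + 325691)*(-11107 + ((10 - 8)*5 - 27*(-130))) = (-402415 + 325691)*(-11107 + (2*5 + 3510)) = -76724*(-11107 + (10 + 3510)) = -76724*(-11107 + 3520) = -76724*(-7587) = 582104988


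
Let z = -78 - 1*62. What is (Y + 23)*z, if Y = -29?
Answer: 840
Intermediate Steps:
z = -140 (z = -78 - 62 = -140)
(Y + 23)*z = (-29 + 23)*(-140) = -6*(-140) = 840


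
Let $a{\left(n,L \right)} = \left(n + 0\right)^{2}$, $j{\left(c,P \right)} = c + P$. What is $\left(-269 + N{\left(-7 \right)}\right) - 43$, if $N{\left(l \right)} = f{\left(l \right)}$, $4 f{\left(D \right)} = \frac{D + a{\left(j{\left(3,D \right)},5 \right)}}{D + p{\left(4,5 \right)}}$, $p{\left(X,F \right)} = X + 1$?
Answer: $- \frac{2505}{8} \approx -313.13$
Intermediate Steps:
$p{\left(X,F \right)} = 1 + X$
$j{\left(c,P \right)} = P + c$
$a{\left(n,L \right)} = n^{2}$
$f{\left(D \right)} = \frac{D + \left(3 + D\right)^{2}}{4 \left(5 + D\right)}$ ($f{\left(D \right)} = \frac{\left(D + \left(D + 3\right)^{2}\right) \frac{1}{D + \left(1 + 4\right)}}{4} = \frac{\left(D + \left(3 + D\right)^{2}\right) \frac{1}{D + 5}}{4} = \frac{\left(D + \left(3 + D\right)^{2}\right) \frac{1}{5 + D}}{4} = \frac{\frac{1}{5 + D} \left(D + \left(3 + D\right)^{2}\right)}{4} = \frac{D + \left(3 + D\right)^{2}}{4 \left(5 + D\right)}$)
$N{\left(l \right)} = \frac{l + \left(3 + l\right)^{2}}{4 \left(5 + l\right)}$
$\left(-269 + N{\left(-7 \right)}\right) - 43 = \left(-269 + \frac{-7 + \left(3 - 7\right)^{2}}{4 \left(5 - 7\right)}\right) - 43 = \left(-269 + \frac{-7 + \left(-4\right)^{2}}{4 \left(-2\right)}\right) - 43 = \left(-269 + \frac{1}{4} \left(- \frac{1}{2}\right) \left(-7 + 16\right)\right) - 43 = \left(-269 + \frac{1}{4} \left(- \frac{1}{2}\right) 9\right) - 43 = \left(-269 - \frac{9}{8}\right) - 43 = - \frac{2161}{8} - 43 = - \frac{2505}{8}$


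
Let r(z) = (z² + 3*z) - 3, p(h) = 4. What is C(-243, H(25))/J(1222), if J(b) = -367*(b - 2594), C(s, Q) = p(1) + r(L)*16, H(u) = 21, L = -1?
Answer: -19/125881 ≈ -0.00015094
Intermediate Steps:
r(z) = -3 + z² + 3*z
C(s, Q) = -76 (C(s, Q) = 4 + (-3 + (-1)² + 3*(-1))*16 = 4 + (-3 + 1 - 3)*16 = 4 - 5*16 = 4 - 80 = -76)
J(b) = 951998 - 367*b (J(b) = -367*(-2594 + b) = 951998 - 367*b)
C(-243, H(25))/J(1222) = -76/(951998 - 367*1222) = -76/(951998 - 448474) = -76/503524 = -76*1/503524 = -19/125881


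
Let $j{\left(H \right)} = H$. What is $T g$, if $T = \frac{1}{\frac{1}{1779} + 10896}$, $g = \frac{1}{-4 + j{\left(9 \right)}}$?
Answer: $\frac{1779}{96919925} \approx 1.8355 \cdot 10^{-5}$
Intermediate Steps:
$g = \frac{1}{5}$ ($g = \frac{1}{-4 + 9} = \frac{1}{5} \approx 0.2$)
$T = \frac{1779}{19383985}$ ($T = \frac{1}{\frac{1}{1779} + 10896} = \frac{1}{\frac{19383985}{1779}} = \frac{1779}{19383985} \approx 9.1777 \cdot 10^{-5}$)
$T g = \frac{1779}{19383985} \cdot \frac{1}{5} = \frac{1779}{96919925}$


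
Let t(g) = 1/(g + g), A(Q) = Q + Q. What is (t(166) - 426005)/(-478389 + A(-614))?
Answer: 141433659/159232844 ≈ 0.88822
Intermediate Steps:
A(Q) = 2*Q
t(g) = 1/(2*g)
(t(166) - 426005)/(-478389 + A(-614)) = ((½)/166 - 426005)/(-478389 + 2*(-614)) = ((½)*(1/166) - 426005)/(-478389 - 1228) = (1/332 - 426005)/(-479617) = -141433659/332*(-1/479617) = 141433659/159232844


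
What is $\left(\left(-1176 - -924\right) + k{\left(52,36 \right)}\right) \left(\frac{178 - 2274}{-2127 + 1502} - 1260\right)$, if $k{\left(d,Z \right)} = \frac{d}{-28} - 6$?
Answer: $\frac{1428649876}{4375} \approx 3.2655 \cdot 10^{5}$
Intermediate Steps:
$k{\left(d,Z \right)} = -6 - \frac{d}{28}$ ($k{\left(d,Z \right)} = d \left(- \frac{1}{28}\right) - 6 = - \frac{d}{28} - 6 = -6 - \frac{d}{28}$)
$\left(\left(-1176 - -924\right) + k{\left(52,36 \right)}\right) \left(\frac{178 - 2274}{-2127 + 1502} - 1260\right) = \left(\left(-1176 - -924\right) - \frac{55}{7}\right) \left(\frac{178 - 2274}{-2127 + 1502} - 1260\right) = \left(\left(-1176 + 924\right) - \frac{55}{7}\right) \left(- \frac{2096}{-625} - 1260\right) = \left(-252 - \frac{55}{7}\right) \left(\left(-2096\right) \left(- \frac{1}{625}\right) - 1260\right) = - \frac{1819 \left(\frac{2096}{625} - 1260\right)}{7} = \left(- \frac{1819}{7}\right) \left(- \frac{785404}{625}\right) = \frac{1428649876}{4375}$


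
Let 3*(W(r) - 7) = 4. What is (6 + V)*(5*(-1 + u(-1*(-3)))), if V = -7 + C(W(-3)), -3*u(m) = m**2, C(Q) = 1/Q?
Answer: 88/5 ≈ 17.600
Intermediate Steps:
W(r) = 25/3 (W(r) = 7 + (1/3)*4 = 7 + 4/3 = 25/3)
C(Q) = 1/Q
u(m) = -m**2/3
V = -172/25 (V = -7 + 1/(25/3) = -7 + 3/25 = -172/25 ≈ -6.8800)
(6 + V)*(5*(-1 + u(-1*(-3)))) = (6 - 172/25)*(5*(-1 - (-1*(-3))**2/3)) = -22*(-1 - 1/3*3**2)/5 = -22*(-1 - 1/3*9)/5 = -22*(-1 - 3)/5 = -22*(-4)/5 = -22/25*(-20) = 88/5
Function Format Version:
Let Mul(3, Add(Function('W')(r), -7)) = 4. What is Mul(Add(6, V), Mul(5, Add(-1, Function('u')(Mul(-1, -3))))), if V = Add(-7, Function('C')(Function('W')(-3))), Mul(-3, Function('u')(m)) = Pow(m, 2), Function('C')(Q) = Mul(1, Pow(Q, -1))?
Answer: Rational(88, 5) ≈ 17.600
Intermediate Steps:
Function('W')(r) = Rational(25, 3) (Function('W')(r) = Add(7, Mul(Rational(1, 3), 4)) = Add(7, Rational(4, 3)) = Rational(25, 3))
Function('C')(Q) = Pow(Q, -1)
Function('u')(m) = Mul(Rational(-1, 3), Pow(m, 2))
V = Rational(-172, 25) (V = Add(-7, Pow(Rational(25, 3), -1)) = Add(-7, Rational(3, 25)) = Rational(-172, 25) ≈ -6.8800)
Mul(Add(6, V), Mul(5, Add(-1, Function('u')(Mul(-1, -3))))) = Mul(Add(6, Rational(-172, 25)), Mul(5, Add(-1, Mul(Rational(-1, 3), Pow(Mul(-1, -3), 2))))) = Mul(Rational(-22, 25), Mul(5, Add(-1, Mul(Rational(-1, 3), Pow(3, 2))))) = Mul(Rational(-22, 25), Mul(5, Add(-1, Mul(Rational(-1, 3), 9)))) = Mul(Rational(-22, 25), Mul(5, Add(-1, -3))) = Mul(Rational(-22, 25), Mul(5, -4)) = Mul(Rational(-22, 25), -20) = Rational(88, 5)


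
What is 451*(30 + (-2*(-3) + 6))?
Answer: 18942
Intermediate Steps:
451*(30 + (-2*(-3) + 6)) = 451*(30 + (6 + 6)) = 451*(30 + 12) = 451*42 = 18942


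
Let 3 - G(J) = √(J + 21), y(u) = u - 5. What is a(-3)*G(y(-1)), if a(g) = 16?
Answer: 48 - 16*√15 ≈ -13.968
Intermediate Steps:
y(u) = -5 + u
G(J) = 3 - √(21 + J) (G(J) = 3 - √(J + 21) = 3 - √(21 + J))
a(-3)*G(y(-1)) = 16*(3 - √(21 + (-5 - 1))) = 16*(3 - √(21 - 6)) = 16*(3 - √15) = 48 - 16*√15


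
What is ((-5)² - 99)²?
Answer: 5476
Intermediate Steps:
((-5)² - 99)² = (25 - 99)² = (-74)² = 5476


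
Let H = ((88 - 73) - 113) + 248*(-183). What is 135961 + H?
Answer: 90479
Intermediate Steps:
H = -45482 (H = (15 - 113) - 45384 = -98 - 45384 = -45482)
135961 + H = 135961 - 45482 = 90479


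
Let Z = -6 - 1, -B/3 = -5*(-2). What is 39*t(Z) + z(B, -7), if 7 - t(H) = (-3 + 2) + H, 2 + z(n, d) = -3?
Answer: 580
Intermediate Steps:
B = -30 (B = -(-15)*(-2) = -3*10 = -30)
z(n, d) = -5 (z(n, d) = -2 - 3 = -5)
Z = -7
t(H) = 8 - H (t(H) = 7 - ((-3 + 2) + H) = 7 - (-1 + H) = 7 + (1 - H) = 8 - H)
39*t(Z) + z(B, -7) = 39*(8 - 1*(-7)) - 5 = 39*(8 + 7) - 5 = 39*15 - 5 = 585 - 5 = 580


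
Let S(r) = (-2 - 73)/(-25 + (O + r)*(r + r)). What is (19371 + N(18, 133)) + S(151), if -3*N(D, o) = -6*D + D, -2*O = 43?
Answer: 252756203/13028 ≈ 19401.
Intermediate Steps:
O = -43/2 (O = -½*43 = -43/2 ≈ -21.500)
N(D, o) = 5*D/3 (N(D, o) = -(-6*D + D)/3 = -(-5)*D/3 = 5*D/3)
S(r) = -75/(-25 + 2*r*(-43/2 + r)) (S(r) = (-2 - 73)/(-25 + (-43/2 + r)*(r + r)) = -75/(-25 + (-43/2 + r)*(2*r)) = -75/(-25 + 2*r*(-43/2 + r)))
(19371 + N(18, 133)) + S(151) = (19371 + (5/3)*18) + 75/(25 - 2*151² + 43*151) = (19371 + 30) + 75/(25 - 2*22801 + 6493) = 19401 + 75/(25 - 45602 + 6493) = 19401 + 75/(-39084) = 19401 + 75*(-1/39084) = 19401 - 25/13028 = 252756203/13028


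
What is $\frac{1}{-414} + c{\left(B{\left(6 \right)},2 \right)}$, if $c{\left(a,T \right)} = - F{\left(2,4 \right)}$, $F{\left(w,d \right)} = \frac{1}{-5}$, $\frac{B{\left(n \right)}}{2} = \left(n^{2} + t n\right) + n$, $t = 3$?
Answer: $\frac{409}{2070} \approx 0.19758$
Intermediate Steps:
$B{\left(n \right)} = 2 n^{2} + 8 n$ ($B{\left(n \right)} = 2 \left(\left(n^{2} + 3 n\right) + n\right) = 2 \left(n^{2} + 4 n\right) = 2 n^{2} + 8 n$)
$F{\left(w,d \right)} = - \frac{1}{5}$
$c{\left(a,T \right)} = \frac{1}{5}$ ($c{\left(a,T \right)} = \left(-1\right) \left(- \frac{1}{5}\right) = \frac{1}{5}$)
$\frac{1}{-414} + c{\left(B{\left(6 \right)},2 \right)} = \frac{1}{-414} + \frac{1}{5} = - \frac{1}{414} + \frac{1}{5} = \frac{409}{2070}$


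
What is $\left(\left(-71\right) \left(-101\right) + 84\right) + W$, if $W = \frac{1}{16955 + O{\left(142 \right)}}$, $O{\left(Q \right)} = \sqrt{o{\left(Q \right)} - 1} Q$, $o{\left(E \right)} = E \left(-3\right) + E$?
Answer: $\frac{425460431406}{58643753} - \frac{142 i \sqrt{285}}{293218765} \approx 7255.0 - 8.1756 \cdot 10^{-6} i$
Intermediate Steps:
$o{\left(E \right)} = - 2 E$ ($o{\left(E \right)} = - 3 E + E = - 2 E$)
$O{\left(Q \right)} = Q \sqrt{-1 - 2 Q}$ ($O{\left(Q \right)} = \sqrt{- 2 Q - 1} Q = \sqrt{-1 - 2 Q} Q = Q \sqrt{-1 - 2 Q}$)
$W = \frac{1}{16955 + 142 i \sqrt{285}}$ ($W = \frac{1}{16955 + 142 \sqrt{-1 - 284}} = \frac{1}{16955 + 142 \sqrt{-285}} = \frac{1}{16955 + 142 i \sqrt{285}} \approx 5.7824 \cdot 10^{-5} - 8.1756 \cdot 10^{-6} i$)
$\left(\left(-71\right) \left(-101\right) + 84\right) + W = \left(\left(-71\right) \left(-101\right) + 84\right) + \left(\frac{3391}{58643753} - \frac{142 i \sqrt{285}}{293218765}\right) = \left(7171 + 84\right) + \left(\frac{3391}{58643753} - \frac{142 i \sqrt{285}}{293218765}\right) = 7255 + \left(\frac{3391}{58643753} - \frac{142 i \sqrt{285}}{293218765}\right) = \frac{425460431406}{58643753} - \frac{142 i \sqrt{285}}{293218765}$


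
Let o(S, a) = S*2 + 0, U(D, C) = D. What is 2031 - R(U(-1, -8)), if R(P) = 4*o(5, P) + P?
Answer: 1992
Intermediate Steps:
o(S, a) = 2*S (o(S, a) = 2*S + 0 = 2*S)
R(P) = 40 + P (R(P) = 4*(2*5) + P = 4*10 + P = 40 + P)
2031 - R(U(-1, -8)) = 2031 - (40 - 1) = 2031 - 1*39 = 2031 - 39 = 1992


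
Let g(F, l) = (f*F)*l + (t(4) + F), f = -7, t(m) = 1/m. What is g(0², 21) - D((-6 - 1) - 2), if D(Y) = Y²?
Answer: -323/4 ≈ -80.750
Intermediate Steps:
g(F, l) = ¼ + F - 7*F*l (g(F, l) = (-7*F)*l + (1/4 + F) = -7*F*l + (¼ + F) = ¼ + F - 7*F*l)
g(0², 21) - D((-6 - 1) - 2) = (¼ + 0² - 7*0²*21) - ((-6 - 1) - 2)² = (¼ + 0 - 7*0*21) - (-7 - 2)² = (¼ + 0 + 0) - 1*(-9)² = ¼ - 1*81 = ¼ - 81 = -323/4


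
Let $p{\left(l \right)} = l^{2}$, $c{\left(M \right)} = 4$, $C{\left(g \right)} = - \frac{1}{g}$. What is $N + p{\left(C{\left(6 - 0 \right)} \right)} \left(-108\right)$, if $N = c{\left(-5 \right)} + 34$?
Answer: $35$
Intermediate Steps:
$N = 38$ ($N = 4 + 34 = 38$)
$N + p{\left(C{\left(6 - 0 \right)} \right)} \left(-108\right) = 38 + \left(- \frac{1}{6 - 0}\right)^{2} \left(-108\right) = 38 + \left(- \frac{1}{6 + 0}\right)^{2} \left(-108\right) = 38 + \left(- \frac{1}{6}\right)^{2} \left(-108\right) = 38 + \frac{1}{36} \left(-108\right) = 38 - 3 = 35$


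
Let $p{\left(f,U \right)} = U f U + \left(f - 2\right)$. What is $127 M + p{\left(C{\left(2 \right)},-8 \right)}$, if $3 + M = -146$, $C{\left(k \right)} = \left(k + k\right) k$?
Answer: $-18405$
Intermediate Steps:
$C{\left(k \right)} = 2 k^{2}$ ($C{\left(k \right)} = 2 k k = 2 k^{2}$)
$p{\left(f,U \right)} = -2 + f + f U^{2}$ ($p{\left(f,U \right)} = f U^{2} + \left(-2 + f\right) = -2 + f + f U^{2}$)
$M = -149$ ($M = -3 - 146 = -149$)
$127 M + p{\left(C{\left(2 \right)},-8 \right)} = 127 \left(-149\right) + \left(-2 + 2 \cdot 2^{2} + 2 \cdot 2^{2} \left(-8\right)^{2}\right) = -18923 + \left(-2 + 2 \cdot 4 + 2 \cdot 4 \cdot 64\right) = -18923 + \left(-2 + 8 + 8 \cdot 64\right) = -18923 + \left(-2 + 8 + 512\right) = -18923 + 518 = -18405$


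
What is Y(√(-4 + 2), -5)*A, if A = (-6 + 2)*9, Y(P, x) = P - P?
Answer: 0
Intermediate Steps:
Y(P, x) = 0
A = -36 (A = -4*9 = -36)
Y(√(-4 + 2), -5)*A = 0*(-36) = 0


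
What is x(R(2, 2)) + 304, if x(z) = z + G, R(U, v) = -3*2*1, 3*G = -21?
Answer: 291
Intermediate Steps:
G = -7 (G = (1/3)*(-21) = -7)
R(U, v) = -6 (R(U, v) = -6*1 = -6)
x(z) = -7 + z (x(z) = z - 7 = -7 + z)
x(R(2, 2)) + 304 = (-7 - 6) + 304 = -13 + 304 = 291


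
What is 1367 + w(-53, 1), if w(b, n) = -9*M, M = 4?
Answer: 1331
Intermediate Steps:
w(b, n) = -36 (w(b, n) = -9*4 = -36)
1367 + w(-53, 1) = 1367 - 36 = 1331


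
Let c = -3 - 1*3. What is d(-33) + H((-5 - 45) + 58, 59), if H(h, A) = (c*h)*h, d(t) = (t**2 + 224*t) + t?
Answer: -6720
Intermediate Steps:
c = -6 (c = -3 - 3 = -6)
d(t) = t**2 + 225*t
H(h, A) = -6*h**2 (H(h, A) = (-6*h)*h = -6*h**2)
d(-33) + H((-5 - 45) + 58, 59) = -33*(225 - 33) - 6*((-5 - 45) + 58)**2 = -33*192 - 6*(-50 + 58)**2 = -6336 - 6*8**2 = -6336 - 6*64 = -6336 - 384 = -6720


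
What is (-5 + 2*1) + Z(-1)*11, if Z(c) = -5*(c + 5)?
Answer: -223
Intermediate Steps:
Z(c) = -25 - 5*c (Z(c) = -5*(5 + c) = -25 - 5*c)
(-5 + 2*1) + Z(-1)*11 = (-5 + 2*1) + (-25 - 5*(-1))*11 = (-5 + 2) + (-25 + 5)*11 = -3 - 20*11 = -3 - 220 = -223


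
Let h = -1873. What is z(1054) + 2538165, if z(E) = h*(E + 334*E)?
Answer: -658799405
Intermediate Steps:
z(E) = -627455*E (z(E) = -1873*(E + 334*E) = -627455*E)
z(1054) + 2538165 = -627455*1054 + 2538165 = -661337570 + 2538165 = -658799405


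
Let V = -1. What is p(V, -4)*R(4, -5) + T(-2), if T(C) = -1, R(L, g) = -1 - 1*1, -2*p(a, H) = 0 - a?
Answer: 0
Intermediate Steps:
p(a, H) = a/2 (p(a, H) = -(0 - a)/2 = -(-1)*a/2 = a/2)
R(L, g) = -2 (R(L, g) = -1 - 1 = -2)
p(V, -4)*R(4, -5) + T(-2) = ((½)*(-1))*(-2) - 1 = -½*(-2) - 1 = 1 - 1 = 0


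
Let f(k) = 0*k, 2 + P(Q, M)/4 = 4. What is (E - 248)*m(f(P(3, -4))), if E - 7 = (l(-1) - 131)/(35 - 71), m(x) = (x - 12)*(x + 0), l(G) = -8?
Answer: 0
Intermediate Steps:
P(Q, M) = 8 (P(Q, M) = -8 + 4*4 = -8 + 16 = 8)
f(k) = 0
m(x) = x*(-12 + x) (m(x) = (-12 + x)*x = x*(-12 + x))
E = 391/36 (E = 7 + (-8 - 131)/(35 - 71) = 7 - 139/(-36) = 7 - 139*(-1/36) = 7 + 139/36 = 391/36 ≈ 10.861)
(E - 248)*m(f(P(3, -4))) = (391/36 - 248)*(0*(-12 + 0)) = -0*(-12) = -8537/36*0 = 0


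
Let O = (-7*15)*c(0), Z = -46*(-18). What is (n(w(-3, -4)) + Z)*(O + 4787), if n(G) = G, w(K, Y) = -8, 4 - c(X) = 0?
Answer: 3580940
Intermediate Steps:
Z = 828
c(X) = 4 (c(X) = 4 - 1*0 = 4 + 0 = 4)
O = -420 (O = -7*15*4 = -105*4 = -420)
(n(w(-3, -4)) + Z)*(O + 4787) = (-8 + 828)*(-420 + 4787) = 820*4367 = 3580940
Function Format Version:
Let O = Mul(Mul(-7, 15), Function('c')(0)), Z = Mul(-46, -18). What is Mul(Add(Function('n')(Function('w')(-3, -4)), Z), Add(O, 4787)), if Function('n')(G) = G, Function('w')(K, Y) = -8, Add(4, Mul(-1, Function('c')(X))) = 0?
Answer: 3580940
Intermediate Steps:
Z = 828
Function('c')(X) = 4 (Function('c')(X) = Add(4, Mul(-1, 0)) = Add(4, 0) = 4)
O = -420 (O = Mul(Mul(-7, 15), 4) = Mul(-105, 4) = -420)
Mul(Add(Function('n')(Function('w')(-3, -4)), Z), Add(O, 4787)) = Mul(Add(-8, 828), Add(-420, 4787)) = Mul(820, 4367) = 3580940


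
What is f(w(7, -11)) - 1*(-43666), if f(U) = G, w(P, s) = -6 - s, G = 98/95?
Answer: 4148368/95 ≈ 43667.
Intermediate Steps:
G = 98/95 (G = 98*(1/95) = 98/95 ≈ 1.0316)
f(U) = 98/95
f(w(7, -11)) - 1*(-43666) = 98/95 - 1*(-43666) = 98/95 + 43666 = 4148368/95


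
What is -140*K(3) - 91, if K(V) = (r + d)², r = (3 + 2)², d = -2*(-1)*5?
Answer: -171591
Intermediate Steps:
d = 10 (d = 2*5 = 10)
r = 25 (r = 5² = 25)
K(V) = 1225 (K(V) = (25 + 10)² = 35² = 1225)
-140*K(3) - 91 = -140*1225 - 91 = -171500 - 91 = -171591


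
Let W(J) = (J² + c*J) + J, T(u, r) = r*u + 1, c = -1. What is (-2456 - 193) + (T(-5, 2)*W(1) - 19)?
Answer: -2677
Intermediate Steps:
T(u, r) = 1 + r*u
W(J) = J² (W(J) = (J² - J) + J = J²)
(-2456 - 193) + (T(-5, 2)*W(1) - 19) = (-2456 - 193) + ((1 + 2*(-5))*1² - 19) = -2649 + ((1 - 10)*1 - 19) = -2649 + (-9*1 - 19) = -2649 + (-9 - 19) = -2649 - 28 = -2677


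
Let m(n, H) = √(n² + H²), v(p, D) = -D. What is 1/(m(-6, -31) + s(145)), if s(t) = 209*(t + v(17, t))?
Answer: √997/997 ≈ 0.031670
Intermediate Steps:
s(t) = 0 (s(t) = 209*(t - t) = 209*0 = 0)
m(n, H) = √(H² + n²)
1/(m(-6, -31) + s(145)) = 1/(√((-31)² + (-6)²) + 0) = 1/(√(961 + 36) + 0) = 1/(√997 + 0) = 1/(√997) = √997/997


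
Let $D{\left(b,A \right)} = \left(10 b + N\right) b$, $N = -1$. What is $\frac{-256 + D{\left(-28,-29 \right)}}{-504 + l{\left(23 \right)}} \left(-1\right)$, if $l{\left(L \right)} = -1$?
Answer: $\frac{7612}{505} \approx 15.073$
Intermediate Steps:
$D{\left(b,A \right)} = b \left(-1 + 10 b\right)$ ($D{\left(b,A \right)} = \left(10 b - 1\right) b = \left(-1 + 10 b\right) b = b \left(-1 + 10 b\right)$)
$\frac{-256 + D{\left(-28,-29 \right)}}{-504 + l{\left(23 \right)}} \left(-1\right) = \frac{-256 - 28 \left(-1 + 10 \left(-28\right)\right)}{-504 - 1} \left(-1\right) = \frac{-256 - 28 \left(-1 - 280\right)}{-505} \left(-1\right) = \left(-256 - -7868\right) \left(- \frac{1}{505}\right) \left(-1\right) = \left(-256 + 7868\right) \left(- \frac{1}{505}\right) \left(-1\right) = 7612 \left(- \frac{1}{505}\right) \left(-1\right) = \left(- \frac{7612}{505}\right) \left(-1\right) = \frac{7612}{505}$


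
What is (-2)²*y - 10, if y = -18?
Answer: -82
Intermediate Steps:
(-2)²*y - 10 = (-2)²*(-18) - 10 = 4*(-18) - 10 = -72 - 10 = -82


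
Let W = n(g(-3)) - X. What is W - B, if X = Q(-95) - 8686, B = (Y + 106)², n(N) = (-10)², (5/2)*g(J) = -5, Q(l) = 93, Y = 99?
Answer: -33332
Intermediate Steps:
g(J) = -2 (g(J) = (⅖)*(-5) = -2)
n(N) = 100
B = 42025 (B = (99 + 106)² = 205² = 42025)
X = -8593 (X = 93 - 8686 = -8593)
W = 8693 (W = 100 - 1*(-8593) = 100 + 8593 = 8693)
W - B = 8693 - 1*42025 = 8693 - 42025 = -33332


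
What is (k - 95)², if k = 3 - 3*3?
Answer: 10201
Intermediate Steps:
k = -6 (k = 3 - 9 = -6)
(k - 95)² = (-6 - 95)² = (-101)² = 10201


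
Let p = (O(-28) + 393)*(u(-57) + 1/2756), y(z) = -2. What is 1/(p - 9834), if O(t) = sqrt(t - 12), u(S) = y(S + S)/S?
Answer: -12754664189748/125251668811881619 - 92088984*I*sqrt(10)/125251668811881619 ≈ -0.00010183 - 2.325e-9*I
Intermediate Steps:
u(S) = -2/S
O(t) = sqrt(-12 + t)
p = 729539/52364 + 5569*I*sqrt(10)/78546 (p = (sqrt(-12 - 28) + 393)*(-2/(-57) + 1/2756) = (sqrt(-40) + 393)*(-2*(-1/57) + 1/2756) = (2*I*sqrt(10) + 393)*(2/57 + 1/2756) = (393 + 2*I*sqrt(10))*(5569/157092) = 729539/52364 + 5569*I*sqrt(10)/78546 ≈ 13.932 + 0.22421*I)
1/(p - 9834) = 1/((729539/52364 + 5569*I*sqrt(10)/78546) - 9834) = 1/(-514218037/52364 + 5569*I*sqrt(10)/78546)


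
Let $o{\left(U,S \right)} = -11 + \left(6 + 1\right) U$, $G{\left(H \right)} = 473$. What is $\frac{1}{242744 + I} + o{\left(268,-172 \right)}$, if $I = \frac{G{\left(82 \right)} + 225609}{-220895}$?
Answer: $\frac{100002623994165}{53620709798} \approx 1865.0$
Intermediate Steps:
$o{\left(U,S \right)} = -11 + 7 U$
$I = - \frac{226082}{220895}$ ($I = \frac{473 + 225609}{-220895} = 226082 \left(- \frac{1}{220895}\right) = - \frac{226082}{220895} \approx -1.0235$)
$\frac{1}{242744 + I} + o{\left(268,-172 \right)} = \frac{1}{242744 - \frac{226082}{220895}} + \left(-11 + 7 \cdot 268\right) = \frac{1}{\frac{53620709798}{220895}} + \left(-11 + 1876\right) = \frac{220895}{53620709798} + 1865 = \frac{100002623994165}{53620709798}$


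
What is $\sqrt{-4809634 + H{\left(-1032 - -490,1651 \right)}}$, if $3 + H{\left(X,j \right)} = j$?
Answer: $i \sqrt{4807986} \approx 2192.7 i$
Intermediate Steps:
$H{\left(X,j \right)} = -3 + j$
$\sqrt{-4809634 + H{\left(-1032 - -490,1651 \right)}} = \sqrt{-4809634 + \left(-3 + 1651\right)} = \sqrt{-4809634 + 1648} = \sqrt{-4807986} = i \sqrt{4807986}$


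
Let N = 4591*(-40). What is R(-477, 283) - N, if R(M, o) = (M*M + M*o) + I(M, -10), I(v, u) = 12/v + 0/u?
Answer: 43912298/159 ≈ 2.7618e+5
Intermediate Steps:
N = -183640
I(v, u) = 12/v (I(v, u) = 12/v + 0 = 12/v)
R(M, o) = M² + 12/M + M*o (R(M, o) = (M*M + M*o) + 12/M = (M² + M*o) + 12/M = M² + 12/M + M*o)
R(-477, 283) - N = (12 + (-477)²*(-477 + 283))/(-477) - 1*(-183640) = -(12 + 227529*(-194))/477 + 183640 = -(12 - 44140626)/477 + 183640 = -1/477*(-44140614) + 183640 = 14713538/159 + 183640 = 43912298/159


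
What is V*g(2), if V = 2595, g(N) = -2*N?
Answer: -10380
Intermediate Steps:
V*g(2) = 2595*(-2*2) = 2595*(-4) = -10380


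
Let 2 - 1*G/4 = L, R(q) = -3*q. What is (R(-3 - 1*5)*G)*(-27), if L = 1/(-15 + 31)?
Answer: -5022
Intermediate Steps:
L = 1/16 ≈ 0.062500
G = 31/4 (G = 8 - 4*1/16 = 8 - 1/4 = 31/4 ≈ 7.7500)
(R(-3 - 1*5)*G)*(-27) = (-3*(-3 - 1*5)*(31/4))*(-27) = (-3*(-3 - 5)*(31/4))*(-27) = (-3*(-8)*(31/4))*(-27) = (24*(31/4))*(-27) = 186*(-27) = -5022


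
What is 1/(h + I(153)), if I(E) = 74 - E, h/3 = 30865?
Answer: 1/92516 ≈ 1.0809e-5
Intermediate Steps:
h = 92595 (h = 3*30865 = 92595)
1/(h + I(153)) = 1/(92595 + (74 - 1*153)) = 1/(92595 + (74 - 153)) = 1/(92595 - 79) = 1/92516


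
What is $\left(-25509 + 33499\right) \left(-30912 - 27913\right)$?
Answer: $-470011750$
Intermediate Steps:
$\left(-25509 + 33499\right) \left(-30912 - 27913\right) = 7990 \left(-58825\right) = -470011750$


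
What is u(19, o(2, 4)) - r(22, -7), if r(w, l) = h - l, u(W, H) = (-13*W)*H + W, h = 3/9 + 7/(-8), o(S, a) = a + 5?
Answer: -53051/24 ≈ -2210.5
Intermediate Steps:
o(S, a) = 5 + a
h = -13/24 (h = 3*(⅑) + 7*(-⅛) = ⅓ - 7/8 = -13/24 ≈ -0.54167)
u(W, H) = W - 13*H*W (u(W, H) = -13*H*W + W = W - 13*H*W)
r(w, l) = -13/24 - l
u(19, o(2, 4)) - r(22, -7) = 19*(1 - 13*(5 + 4)) - (-13/24 - 1*(-7)) = 19*(1 - 13*9) - (-13/24 + 7) = 19*(1 - 117) - 1*155/24 = 19*(-116) - 155/24 = -2204 - 155/24 = -53051/24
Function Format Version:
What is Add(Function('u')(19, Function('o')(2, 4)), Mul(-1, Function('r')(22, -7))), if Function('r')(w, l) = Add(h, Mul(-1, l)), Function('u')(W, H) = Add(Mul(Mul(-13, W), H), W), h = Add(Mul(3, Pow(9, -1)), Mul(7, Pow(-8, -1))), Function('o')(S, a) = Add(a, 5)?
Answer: Rational(-53051, 24) ≈ -2210.5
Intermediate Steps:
Function('o')(S, a) = Add(5, a)
h = Rational(-13, 24) (h = Add(Mul(3, Rational(1, 9)), Mul(7, Rational(-1, 8))) = Add(Rational(1, 3), Rational(-7, 8)) = Rational(-13, 24) ≈ -0.54167)
Function('u')(W, H) = Add(W, Mul(-13, H, W)) (Function('u')(W, H) = Add(Mul(-13, H, W), W) = Add(W, Mul(-13, H, W)))
Function('r')(w, l) = Add(Rational(-13, 24), Mul(-1, l))
Add(Function('u')(19, Function('o')(2, 4)), Mul(-1, Function('r')(22, -7))) = Add(Mul(19, Add(1, Mul(-13, Add(5, 4)))), Mul(-1, Add(Rational(-13, 24), Mul(-1, -7)))) = Add(Mul(19, Add(1, Mul(-13, 9))), Mul(-1, Add(Rational(-13, 24), 7))) = Add(Mul(19, Add(1, -117)), Mul(-1, Rational(155, 24))) = Add(Mul(19, -116), Rational(-155, 24)) = Add(-2204, Rational(-155, 24)) = Rational(-53051, 24)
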